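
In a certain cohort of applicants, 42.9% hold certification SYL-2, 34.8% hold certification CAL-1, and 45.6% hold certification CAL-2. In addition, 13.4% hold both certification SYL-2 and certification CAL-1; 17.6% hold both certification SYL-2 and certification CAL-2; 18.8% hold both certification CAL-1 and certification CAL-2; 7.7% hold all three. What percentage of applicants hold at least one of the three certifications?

81.2%

P(at least one) = 42.9 + 34.8 + 45.6 − 13.4 − 17.6 − 18.8 + 7.7 = 81.2%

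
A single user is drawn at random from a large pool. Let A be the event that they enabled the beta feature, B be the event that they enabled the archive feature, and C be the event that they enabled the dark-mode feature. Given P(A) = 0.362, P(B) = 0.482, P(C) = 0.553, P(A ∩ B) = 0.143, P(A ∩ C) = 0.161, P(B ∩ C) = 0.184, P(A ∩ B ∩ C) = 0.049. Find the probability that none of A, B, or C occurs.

0.042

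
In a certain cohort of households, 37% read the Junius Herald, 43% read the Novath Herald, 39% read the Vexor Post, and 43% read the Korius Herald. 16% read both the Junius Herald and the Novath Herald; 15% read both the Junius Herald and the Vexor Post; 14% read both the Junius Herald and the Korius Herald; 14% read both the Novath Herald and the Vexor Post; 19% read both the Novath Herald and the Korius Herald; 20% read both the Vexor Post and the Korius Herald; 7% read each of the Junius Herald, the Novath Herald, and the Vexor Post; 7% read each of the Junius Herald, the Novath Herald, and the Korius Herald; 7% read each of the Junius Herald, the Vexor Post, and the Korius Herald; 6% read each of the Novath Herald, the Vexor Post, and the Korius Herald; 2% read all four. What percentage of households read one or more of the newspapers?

Apply inclusion-exclusion:
P(at least one) = 37 + 43 + 39 + 43 − 16 − 15 − 14 − 14 − 19 − 20 + 7 + 7 + 7 + 6 − 2 = 89%

89%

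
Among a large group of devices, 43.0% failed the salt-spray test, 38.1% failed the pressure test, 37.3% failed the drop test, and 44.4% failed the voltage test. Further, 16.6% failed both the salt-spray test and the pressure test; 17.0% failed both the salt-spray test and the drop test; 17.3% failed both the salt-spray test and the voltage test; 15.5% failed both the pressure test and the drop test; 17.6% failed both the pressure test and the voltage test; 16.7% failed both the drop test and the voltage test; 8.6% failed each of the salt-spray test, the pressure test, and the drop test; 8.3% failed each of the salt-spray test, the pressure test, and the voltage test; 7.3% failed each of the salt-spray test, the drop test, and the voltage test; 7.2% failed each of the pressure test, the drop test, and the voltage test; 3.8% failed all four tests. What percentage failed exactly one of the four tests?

40.4%

By inclusion–exclusion (exactly-one form):
P(exactly one) = 43.0 + 38.1 + 37.3 + 44.4 − 2·16.6 − 2·17.0 − 2·17.3 − 2·15.5 − 2·17.6 − 2·16.7 + 3·8.6 + 3·8.3 + 3·7.3 + 3·7.2 − 4·3.8 = 40.4%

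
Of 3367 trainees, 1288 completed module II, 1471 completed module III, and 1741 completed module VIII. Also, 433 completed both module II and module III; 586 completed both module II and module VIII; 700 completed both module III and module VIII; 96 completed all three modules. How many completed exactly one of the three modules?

1350

Using the inclusion–exclusion count for exactly one event:
|exactly one| = 1288 + 1471 + 1741 − 2·433 − 2·586 − 2·700 + 3·96 = 1350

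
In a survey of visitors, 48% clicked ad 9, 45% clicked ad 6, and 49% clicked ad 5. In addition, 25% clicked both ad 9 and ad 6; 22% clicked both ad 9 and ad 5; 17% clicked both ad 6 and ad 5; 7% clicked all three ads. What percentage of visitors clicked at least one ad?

Apply inclusion-exclusion:
P(union) = 48 + 45 + 49 − 25 − 22 − 17 + 7 = 85%

85%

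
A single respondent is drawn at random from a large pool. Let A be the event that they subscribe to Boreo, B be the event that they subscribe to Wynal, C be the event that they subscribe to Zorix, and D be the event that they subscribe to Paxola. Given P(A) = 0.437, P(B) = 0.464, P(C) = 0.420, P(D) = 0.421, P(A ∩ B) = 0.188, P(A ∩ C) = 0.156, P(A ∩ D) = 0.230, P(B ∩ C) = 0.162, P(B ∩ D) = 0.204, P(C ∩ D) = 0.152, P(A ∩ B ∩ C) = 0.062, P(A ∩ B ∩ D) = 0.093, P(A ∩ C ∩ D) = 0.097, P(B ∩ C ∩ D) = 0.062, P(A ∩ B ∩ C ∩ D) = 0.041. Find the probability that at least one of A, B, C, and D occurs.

By inclusion-exclusion,
P(A ∪ B ∪ C ∪ D) = 0.437 + 0.464 + 0.420 + 0.421 − 0.188 − 0.156 − 0.230 − 0.162 − 0.204 − 0.152 + 0.062 + 0.093 + 0.097 + 0.062 − 0.041 = 0.923

0.923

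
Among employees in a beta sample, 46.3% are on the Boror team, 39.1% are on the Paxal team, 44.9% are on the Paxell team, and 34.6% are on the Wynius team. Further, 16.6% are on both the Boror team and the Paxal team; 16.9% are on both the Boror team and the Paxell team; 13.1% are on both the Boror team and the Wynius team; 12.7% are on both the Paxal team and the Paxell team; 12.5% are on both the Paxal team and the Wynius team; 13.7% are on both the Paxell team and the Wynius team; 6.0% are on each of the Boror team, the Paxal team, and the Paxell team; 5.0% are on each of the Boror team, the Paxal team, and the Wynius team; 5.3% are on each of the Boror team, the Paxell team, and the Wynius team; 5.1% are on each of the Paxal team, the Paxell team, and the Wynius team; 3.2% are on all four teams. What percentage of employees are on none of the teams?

2.4%

P(union) = 46.3 + 39.1 + 44.9 + 34.6 − 16.6 − 16.9 − 13.1 − 12.7 − 12.5 − 13.7 + 6.0 + 5.0 + 5.3 + 5.1 − 3.2 = 97.6%
P(none) = 100% − 97.6% = 2.4%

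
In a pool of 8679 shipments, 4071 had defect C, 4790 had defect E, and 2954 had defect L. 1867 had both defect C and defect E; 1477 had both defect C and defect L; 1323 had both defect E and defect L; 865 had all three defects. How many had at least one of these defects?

Apply inclusion-exclusion:
N(≥1) = 4071 + 4790 + 2954 − 1867 − 1477 − 1323 + 865 = 8013

8013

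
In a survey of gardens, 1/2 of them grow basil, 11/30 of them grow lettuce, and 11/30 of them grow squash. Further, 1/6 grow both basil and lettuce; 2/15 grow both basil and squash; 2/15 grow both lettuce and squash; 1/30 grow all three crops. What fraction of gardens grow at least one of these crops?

P(≥1) = 1/2 + 11/30 + 11/30 − 1/6 − 2/15 − 2/15 + 1/30 = 5/6

5/6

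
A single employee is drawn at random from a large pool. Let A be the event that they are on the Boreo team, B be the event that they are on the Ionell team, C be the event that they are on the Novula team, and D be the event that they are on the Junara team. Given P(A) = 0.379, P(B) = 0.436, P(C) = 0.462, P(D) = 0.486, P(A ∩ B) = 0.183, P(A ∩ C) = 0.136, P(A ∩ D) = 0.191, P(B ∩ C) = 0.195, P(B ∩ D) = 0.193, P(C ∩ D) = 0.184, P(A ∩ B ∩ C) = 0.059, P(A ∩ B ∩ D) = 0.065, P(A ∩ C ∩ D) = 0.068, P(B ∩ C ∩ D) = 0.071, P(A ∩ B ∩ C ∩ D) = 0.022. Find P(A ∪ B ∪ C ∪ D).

0.922

P(A ∪ B ∪ C ∪ D) = 0.379 + 0.436 + 0.462 + 0.486 − 0.183 − 0.136 − 0.191 − 0.195 − 0.193 − 0.184 + 0.059 + 0.065 + 0.068 + 0.071 − 0.022 = 0.922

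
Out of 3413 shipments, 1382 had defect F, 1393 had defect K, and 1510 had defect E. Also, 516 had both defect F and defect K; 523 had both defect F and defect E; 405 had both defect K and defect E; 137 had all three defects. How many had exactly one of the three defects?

N(exactly one) = 1382 + 1393 + 1510 − 2·516 − 2·523 − 2·405 + 3·137 = 1808

1808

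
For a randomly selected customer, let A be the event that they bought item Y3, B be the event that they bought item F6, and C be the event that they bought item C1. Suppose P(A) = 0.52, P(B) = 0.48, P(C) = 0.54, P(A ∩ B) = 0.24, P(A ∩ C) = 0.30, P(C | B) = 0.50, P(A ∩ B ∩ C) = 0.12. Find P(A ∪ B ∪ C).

0.88

P(B ∩ C) = P(B)·P(C|B) = 0.48 × 0.50 = 0.24
Inclusion–exclusion gives
P(A ∪ B ∪ C) = 0.52 + 0.48 + 0.54 − 0.24 − 0.30 − 0.24 + 0.12 = 0.88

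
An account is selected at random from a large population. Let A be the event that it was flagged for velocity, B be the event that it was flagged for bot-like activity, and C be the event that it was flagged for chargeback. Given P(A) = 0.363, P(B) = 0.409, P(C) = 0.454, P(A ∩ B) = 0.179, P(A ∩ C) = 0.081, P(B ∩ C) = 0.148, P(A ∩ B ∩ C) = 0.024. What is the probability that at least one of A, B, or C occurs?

Apply inclusion-exclusion:
P(A ∪ B ∪ C) = 0.363 + 0.409 + 0.454 − 0.179 − 0.081 − 0.148 + 0.024 = 0.842

0.842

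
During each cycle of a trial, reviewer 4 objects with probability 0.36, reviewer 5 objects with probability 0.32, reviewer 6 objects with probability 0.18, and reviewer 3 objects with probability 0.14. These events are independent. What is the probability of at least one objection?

P(none) = (1 − 0.36) × (1 − 0.32) × (1 − 0.18) × (1 − 0.14) = 0.64 × 0.68 × 0.82 × 0.86 = 0.30690304
P(at least one) = 1 − 0.30690304 = 0.69309696

0.69309696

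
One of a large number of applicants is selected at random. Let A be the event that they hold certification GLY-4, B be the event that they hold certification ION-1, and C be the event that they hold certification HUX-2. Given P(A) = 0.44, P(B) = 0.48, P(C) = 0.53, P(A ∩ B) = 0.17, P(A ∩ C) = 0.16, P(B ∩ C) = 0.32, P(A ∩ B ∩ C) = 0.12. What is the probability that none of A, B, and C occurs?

0.08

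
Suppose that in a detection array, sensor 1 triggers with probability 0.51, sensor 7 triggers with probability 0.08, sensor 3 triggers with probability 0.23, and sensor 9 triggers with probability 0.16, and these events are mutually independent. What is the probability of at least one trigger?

0.70842256

P(none) = (1 − 0.51) × (1 − 0.08) × (1 − 0.23) × (1 − 0.16) = 0.49 × 0.92 × 0.77 × 0.84 = 0.29157744
P(at least one) = 1 − 0.29157744 = 0.70842256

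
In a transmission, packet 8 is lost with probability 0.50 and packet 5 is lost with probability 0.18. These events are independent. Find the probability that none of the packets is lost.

0.41

P(none) = (1 − 0.50) × (1 − 0.18) = 0.50 × 0.82 = 0.41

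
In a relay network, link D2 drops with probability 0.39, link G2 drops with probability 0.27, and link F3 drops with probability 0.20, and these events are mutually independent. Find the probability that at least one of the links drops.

P(none) = (1 − 0.39) × (1 − 0.27) × (1 − 0.20) = 0.61 × 0.73 × 0.80 = 0.35624
P(at least one) = 1 − 0.35624 = 0.64376

0.64376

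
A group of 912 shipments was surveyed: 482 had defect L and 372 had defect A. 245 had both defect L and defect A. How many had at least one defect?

609

Apply inclusion-exclusion:
N(≥1) = 482 + 372 − 245 = 609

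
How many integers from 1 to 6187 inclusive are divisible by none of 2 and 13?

Inclusion–exclusion gives
⌊6187/2⌋ + ⌊6187/13⌋ − ⌊6187/26⌋ = 3093 + 475 − 237 = 3331
6187 − 3331 = 2856

2856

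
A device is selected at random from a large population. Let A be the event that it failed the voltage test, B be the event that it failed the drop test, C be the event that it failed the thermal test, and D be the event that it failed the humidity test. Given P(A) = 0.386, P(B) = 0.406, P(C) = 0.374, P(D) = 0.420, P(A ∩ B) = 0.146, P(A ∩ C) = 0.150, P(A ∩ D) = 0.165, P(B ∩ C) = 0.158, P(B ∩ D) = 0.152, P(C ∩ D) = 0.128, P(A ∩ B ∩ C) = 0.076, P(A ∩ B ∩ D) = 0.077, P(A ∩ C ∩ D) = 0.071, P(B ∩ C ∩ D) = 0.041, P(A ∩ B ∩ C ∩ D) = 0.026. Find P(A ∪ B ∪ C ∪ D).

0.926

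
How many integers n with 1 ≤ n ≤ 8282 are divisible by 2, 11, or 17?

4739

⌊8282/2⌋ + ⌊8282/11⌋ + ⌊8282/17⌋ − ⌊8282/22⌋ − ⌊8282/34⌋ − ⌊8282/187⌋ + ⌊8282/374⌋ = 4141 + 752 + 487 − 376 − 243 − 44 + 22 = 4739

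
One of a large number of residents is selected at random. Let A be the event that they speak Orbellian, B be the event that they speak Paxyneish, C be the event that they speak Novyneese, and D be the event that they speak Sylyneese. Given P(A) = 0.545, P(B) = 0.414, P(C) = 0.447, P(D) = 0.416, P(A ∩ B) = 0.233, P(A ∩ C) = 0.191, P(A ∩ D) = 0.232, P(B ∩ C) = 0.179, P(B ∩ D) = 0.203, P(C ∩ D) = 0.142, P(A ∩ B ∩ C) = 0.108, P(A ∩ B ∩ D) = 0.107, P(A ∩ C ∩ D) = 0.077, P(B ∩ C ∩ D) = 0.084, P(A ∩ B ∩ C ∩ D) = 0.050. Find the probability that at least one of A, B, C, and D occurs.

P(A ∪ B ∪ C ∪ D) = 0.545 + 0.414 + 0.447 + 0.416 − 0.233 − 0.191 − 0.232 − 0.179 − 0.203 − 0.142 + 0.108 + 0.107 + 0.077 + 0.084 − 0.050 = 0.968

0.968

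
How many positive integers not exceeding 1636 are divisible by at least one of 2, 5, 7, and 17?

1108

By inclusion-exclusion,
818 + 327 + 233 + 96 − 163 − 116 − 48 − 46 − 19 − 13 + 23 + 9 + 6 + 2 − 1 = 1108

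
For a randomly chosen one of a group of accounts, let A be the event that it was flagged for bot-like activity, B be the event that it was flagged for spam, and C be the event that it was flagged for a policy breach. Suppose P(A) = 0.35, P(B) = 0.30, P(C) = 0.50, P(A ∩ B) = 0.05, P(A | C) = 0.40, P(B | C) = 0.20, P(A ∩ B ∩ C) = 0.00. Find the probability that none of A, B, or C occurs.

P(A ∩ C) = P(C)·P(A|C) = 0.50 × 0.40 = 0.20
P(B ∩ C) = P(C)·P(B|C) = 0.50 × 0.20 = 0.10
By inclusion–exclusion:
P(A ∪ B ∪ C) = 0.35 + 0.30 + 0.50 − 0.05 − 0.20 − 0.10 + 0.00 = 0.80
P(none) = 1 − 0.80 = 0.20

0.20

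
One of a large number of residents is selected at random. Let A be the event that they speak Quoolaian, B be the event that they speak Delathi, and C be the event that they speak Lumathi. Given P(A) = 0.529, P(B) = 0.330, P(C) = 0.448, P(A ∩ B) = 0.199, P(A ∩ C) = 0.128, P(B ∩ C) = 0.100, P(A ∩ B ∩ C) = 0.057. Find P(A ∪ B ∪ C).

P(A ∪ B ∪ C) = 0.529 + 0.330 + 0.448 − 0.199 − 0.128 − 0.100 + 0.057 = 0.937

0.937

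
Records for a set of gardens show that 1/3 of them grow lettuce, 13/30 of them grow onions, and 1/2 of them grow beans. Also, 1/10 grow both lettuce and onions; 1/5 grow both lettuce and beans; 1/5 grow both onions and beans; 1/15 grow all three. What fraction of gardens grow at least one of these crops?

Inclusion–exclusion gives
P(union) = 1/3 + 13/30 + 1/2 − 1/10 − 1/5 − 1/5 + 1/15 = 5/6

5/6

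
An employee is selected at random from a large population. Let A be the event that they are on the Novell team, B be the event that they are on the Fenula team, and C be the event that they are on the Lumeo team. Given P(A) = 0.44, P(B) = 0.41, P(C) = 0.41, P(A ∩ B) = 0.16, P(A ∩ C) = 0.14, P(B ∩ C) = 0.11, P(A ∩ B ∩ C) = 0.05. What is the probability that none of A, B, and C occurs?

0.10

By inclusion-exclusion,
P(A ∪ B ∪ C) = 0.44 + 0.41 + 0.41 − 0.16 − 0.14 − 0.11 + 0.05 = 0.90
P(none) = 1 − 0.90 = 0.10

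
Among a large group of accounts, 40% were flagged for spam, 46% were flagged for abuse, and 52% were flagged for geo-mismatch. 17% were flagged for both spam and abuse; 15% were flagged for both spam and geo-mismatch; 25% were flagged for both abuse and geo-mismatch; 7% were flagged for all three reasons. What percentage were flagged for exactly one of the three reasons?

45%

P(exactly one) = 40 + 46 + 52 − 2·17 − 2·15 − 2·25 + 3·7 = 45%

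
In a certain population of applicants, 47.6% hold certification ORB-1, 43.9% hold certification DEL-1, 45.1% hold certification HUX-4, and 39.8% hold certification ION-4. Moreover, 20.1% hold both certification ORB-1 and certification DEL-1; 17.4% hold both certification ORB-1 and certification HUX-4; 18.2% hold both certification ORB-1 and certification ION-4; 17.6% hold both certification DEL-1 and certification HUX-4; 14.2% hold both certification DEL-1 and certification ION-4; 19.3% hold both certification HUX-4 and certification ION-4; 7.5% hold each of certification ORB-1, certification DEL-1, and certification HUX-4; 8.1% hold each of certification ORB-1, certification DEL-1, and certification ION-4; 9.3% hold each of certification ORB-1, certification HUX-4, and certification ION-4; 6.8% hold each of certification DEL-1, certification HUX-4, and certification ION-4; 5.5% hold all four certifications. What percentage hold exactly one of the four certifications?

35.9%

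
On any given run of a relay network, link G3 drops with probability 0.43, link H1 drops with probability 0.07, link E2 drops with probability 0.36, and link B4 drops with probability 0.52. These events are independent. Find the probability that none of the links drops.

0.16284672

Since the events are independent, P(none) is the product of the individual non-occurrence probabilities.
P(none) = (1 − 0.43) × (1 − 0.07) × (1 − 0.36) × (1 − 0.52) = 0.57 × 0.93 × 0.64 × 0.48 = 0.16284672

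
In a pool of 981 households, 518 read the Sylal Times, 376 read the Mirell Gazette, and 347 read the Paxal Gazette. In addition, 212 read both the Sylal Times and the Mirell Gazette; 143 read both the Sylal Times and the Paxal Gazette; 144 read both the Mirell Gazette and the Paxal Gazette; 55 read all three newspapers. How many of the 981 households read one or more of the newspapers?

|union| = 518 + 376 + 347 − 212 − 143 − 144 + 55 = 797

797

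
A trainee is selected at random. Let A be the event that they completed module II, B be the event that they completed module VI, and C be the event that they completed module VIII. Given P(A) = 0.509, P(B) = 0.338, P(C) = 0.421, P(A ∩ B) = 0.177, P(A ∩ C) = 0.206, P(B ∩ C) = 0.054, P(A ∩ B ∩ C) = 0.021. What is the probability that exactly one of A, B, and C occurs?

Using the inclusion–exclusion count for exactly one event:
P(exactly one) = 0.509 + 0.338 + 0.421 − 2·0.177 − 2·0.206 − 2·0.054 + 3·0.021 = 0.457

0.457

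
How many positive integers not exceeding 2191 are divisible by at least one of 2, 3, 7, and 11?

1623

Inclusion–exclusion gives
⌊2191/2⌋ + ⌊2191/3⌋ + ⌊2191/7⌋ + ⌊2191/11⌋ − ⌊2191/6⌋ − ⌊2191/14⌋ − ⌊2191/22⌋ − ⌊2191/21⌋ − ⌊2191/33⌋ − ⌊2191/77⌋ + ⌊2191/42⌋ + ⌊2191/66⌋ + ⌊2191/154⌋ + ⌊2191/231⌋ − ⌊2191/462⌋ = 1095 + 730 + 313 + 199 − 365 − 156 − 99 − 104 − 66 − 28 + 52 + 33 + 14 + 9 − 4 = 1623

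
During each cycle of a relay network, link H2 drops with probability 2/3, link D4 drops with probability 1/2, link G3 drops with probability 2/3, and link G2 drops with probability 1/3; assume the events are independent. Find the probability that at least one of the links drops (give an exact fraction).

Since the events are independent, P(none) is the product of the individual non-occurrence probabilities.
P(none) = (1 − 2/3) × (1 − 1/2) × (1 − 2/3) × (1 − 1/3) = 1/3 × 1/2 × 1/3 × 2/3 = 1/27
P(at least one) = 1 − 1/27 = 26/27

26/27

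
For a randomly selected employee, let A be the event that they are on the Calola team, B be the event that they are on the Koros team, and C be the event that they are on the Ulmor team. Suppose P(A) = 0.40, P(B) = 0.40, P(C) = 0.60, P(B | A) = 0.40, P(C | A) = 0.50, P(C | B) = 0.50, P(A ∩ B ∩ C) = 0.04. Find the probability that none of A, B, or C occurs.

0.12

P(A ∩ B) = P(A)·P(B|A) = 0.40 × 0.40 = 0.16
P(A ∩ C) = P(A)·P(C|A) = 0.40 × 0.50 = 0.20
P(B ∩ C) = P(B)·P(C|B) = 0.40 × 0.50 = 0.20
Using inclusion–exclusion:
P(A ∪ B ∪ C) = 0.40 + 0.40 + 0.60 − 0.16 − 0.20 − 0.20 + 0.04 = 0.88
P(none) = 1 − 0.88 = 0.12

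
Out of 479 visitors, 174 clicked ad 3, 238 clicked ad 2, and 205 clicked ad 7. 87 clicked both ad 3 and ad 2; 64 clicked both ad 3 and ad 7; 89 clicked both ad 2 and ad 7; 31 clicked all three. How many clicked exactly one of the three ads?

230

By inclusion–exclusion (exactly-one form):
N(exactly one) = 174 + 238 + 205 − 2·87 − 2·64 − 2·89 + 3·31 = 230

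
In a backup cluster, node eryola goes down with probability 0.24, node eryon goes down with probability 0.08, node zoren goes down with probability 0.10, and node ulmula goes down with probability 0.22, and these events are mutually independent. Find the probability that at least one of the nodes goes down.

P(none) = (1 − 0.24) × (1 − 0.08) × (1 − 0.10) × (1 − 0.22) = 0.76 × 0.92 × 0.90 × 0.78 = 0.4908384
P(at least one) = 1 − 0.4908384 = 0.5091616

0.5091616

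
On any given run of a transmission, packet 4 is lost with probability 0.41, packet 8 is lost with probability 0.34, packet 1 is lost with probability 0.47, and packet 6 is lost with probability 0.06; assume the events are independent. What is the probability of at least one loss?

P(none) = (1 − 0.41) × (1 − 0.34) × (1 − 0.47) × (1 − 0.06) = 0.59 × 0.66 × 0.53 × 0.94 = 0.19399908
P(at least one) = 1 − 0.19399908 = 0.80600092

0.80600092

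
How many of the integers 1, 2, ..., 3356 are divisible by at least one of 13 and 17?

440

By inclusion-exclusion,
258 + 197 − 15 = 440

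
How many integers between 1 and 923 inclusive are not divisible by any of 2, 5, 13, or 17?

321

By inclusion-exclusion,
461 + 184 + 71 + 54 − 92 − 35 − 27 − 14 − 10 − 4 + 7 + 5 + 2 + 0 − 0 = 602
923 − 602 = 321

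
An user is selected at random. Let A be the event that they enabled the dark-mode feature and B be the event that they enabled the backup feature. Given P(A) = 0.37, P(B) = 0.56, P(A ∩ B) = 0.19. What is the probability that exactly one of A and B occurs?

0.55

P(exactly one) = 0.37 + 0.56 − 2·0.19 = 0.55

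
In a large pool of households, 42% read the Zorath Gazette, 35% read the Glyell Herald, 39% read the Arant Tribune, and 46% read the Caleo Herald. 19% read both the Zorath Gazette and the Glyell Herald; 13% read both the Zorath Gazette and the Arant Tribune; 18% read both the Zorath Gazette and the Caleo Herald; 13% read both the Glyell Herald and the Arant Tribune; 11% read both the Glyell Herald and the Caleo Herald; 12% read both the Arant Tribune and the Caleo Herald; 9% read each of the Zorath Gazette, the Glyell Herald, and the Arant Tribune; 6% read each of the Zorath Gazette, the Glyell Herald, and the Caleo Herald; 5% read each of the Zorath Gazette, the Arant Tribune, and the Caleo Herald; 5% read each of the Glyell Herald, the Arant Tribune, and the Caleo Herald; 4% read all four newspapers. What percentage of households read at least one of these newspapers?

97%

By inclusion–exclusion:
P(at least one) = 42 + 35 + 39 + 46 − 19 − 13 − 18 − 13 − 11 − 12 + 9 + 6 + 5 + 5 − 4 = 97%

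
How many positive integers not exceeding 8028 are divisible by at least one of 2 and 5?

4817

floor(8028/2) + floor(8028/5) − floor(8028/10) = 4014 + 1605 − 802 = 4817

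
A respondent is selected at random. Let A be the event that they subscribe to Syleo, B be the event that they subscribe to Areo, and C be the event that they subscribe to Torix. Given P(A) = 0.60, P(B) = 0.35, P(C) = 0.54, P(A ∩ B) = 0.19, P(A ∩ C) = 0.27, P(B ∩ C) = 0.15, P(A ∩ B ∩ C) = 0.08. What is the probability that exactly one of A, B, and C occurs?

0.51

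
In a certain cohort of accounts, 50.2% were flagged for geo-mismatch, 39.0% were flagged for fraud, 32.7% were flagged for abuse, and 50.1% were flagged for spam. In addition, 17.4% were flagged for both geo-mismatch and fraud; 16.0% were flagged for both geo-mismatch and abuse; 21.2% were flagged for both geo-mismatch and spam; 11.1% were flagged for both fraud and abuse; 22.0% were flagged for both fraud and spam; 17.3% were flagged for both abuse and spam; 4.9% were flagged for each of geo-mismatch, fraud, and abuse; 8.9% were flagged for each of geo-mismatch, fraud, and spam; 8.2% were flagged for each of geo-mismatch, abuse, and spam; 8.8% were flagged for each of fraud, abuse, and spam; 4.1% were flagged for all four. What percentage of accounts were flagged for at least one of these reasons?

93.7%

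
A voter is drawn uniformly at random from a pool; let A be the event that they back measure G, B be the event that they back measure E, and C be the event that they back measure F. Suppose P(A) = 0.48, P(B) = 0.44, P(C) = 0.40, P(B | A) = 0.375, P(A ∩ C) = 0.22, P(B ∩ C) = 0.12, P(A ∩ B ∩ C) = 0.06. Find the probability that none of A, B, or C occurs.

P(A ∩ B) = P(A)·P(B|A) = 0.48 × 0.375 = 0.18
Apply inclusion-exclusion:
P(A ∪ B ∪ C) = 0.48 + 0.44 + 0.40 − 0.18 − 0.22 − 0.12 + 0.06 = 0.86
P(none) = 1 − 0.86 = 0.14

0.14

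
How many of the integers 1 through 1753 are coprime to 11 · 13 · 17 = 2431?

1385

Apply inclusion-exclusion:
⌊1753/11⌋ + ⌊1753/13⌋ + ⌊1753/17⌋ − ⌊1753/143⌋ − ⌊1753/187⌋ − ⌊1753/221⌋ + ⌊1753/2431⌋ = 159 + 134 + 103 − 12 − 9 − 7 + 0 = 368
1753 − 368 = 1385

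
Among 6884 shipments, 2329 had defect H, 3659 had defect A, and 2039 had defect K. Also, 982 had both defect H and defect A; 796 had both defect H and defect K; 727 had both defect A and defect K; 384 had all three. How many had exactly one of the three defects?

4169

|exactly one| = 2329 + 3659 + 2039 − 2·982 − 2·796 − 2·727 + 3·384 = 4169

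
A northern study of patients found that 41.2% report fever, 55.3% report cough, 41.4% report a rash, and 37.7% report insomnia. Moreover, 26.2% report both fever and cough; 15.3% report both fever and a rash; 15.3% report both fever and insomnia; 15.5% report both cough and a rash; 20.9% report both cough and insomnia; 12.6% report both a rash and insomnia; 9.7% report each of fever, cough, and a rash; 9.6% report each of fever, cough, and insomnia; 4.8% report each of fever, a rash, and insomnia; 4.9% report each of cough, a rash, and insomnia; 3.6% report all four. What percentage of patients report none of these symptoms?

By inclusion–exclusion:
P(union) = 41.2 + 55.3 + 41.4 + 37.7 − 26.2 − 15.3 − 15.3 − 15.5 − 20.9 − 12.6 + 9.7 + 9.6 + 4.8 + 4.9 − 3.6 = 95.2%
P(none) = 100% − 95.2% = 4.8%

4.8%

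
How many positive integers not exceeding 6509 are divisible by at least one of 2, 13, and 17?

By inclusion-exclusion,
⌊6509/2⌋ + ⌊6509/13⌋ + ⌊6509/17⌋ − ⌊6509/26⌋ − ⌊6509/34⌋ − ⌊6509/221⌋ + ⌊6509/442⌋ = 3254 + 500 + 382 − 250 − 191 − 29 + 14 = 3680

3680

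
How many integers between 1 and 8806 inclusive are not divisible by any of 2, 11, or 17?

3768

4403 + 800 + 518 − 400 − 259 − 47 + 23 = 5038
8806 − 5038 = 3768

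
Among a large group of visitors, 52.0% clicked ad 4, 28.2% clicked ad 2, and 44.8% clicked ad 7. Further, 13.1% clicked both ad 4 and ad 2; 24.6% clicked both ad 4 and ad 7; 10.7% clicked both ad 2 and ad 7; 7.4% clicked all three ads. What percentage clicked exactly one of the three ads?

P(exactly one) = 52.0 + 28.2 + 44.8 − 2·13.1 − 2·24.6 − 2·10.7 + 3·7.4 = 50.4%

50.4%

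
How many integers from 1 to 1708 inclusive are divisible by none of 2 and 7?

732

854 + 244 − 122 = 976
1708 − 976 = 732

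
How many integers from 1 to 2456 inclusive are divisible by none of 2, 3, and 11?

744

Inclusion–exclusion gives
1228 + 818 + 223 − 409 − 111 − 74 + 37 = 1712
2456 − 1712 = 744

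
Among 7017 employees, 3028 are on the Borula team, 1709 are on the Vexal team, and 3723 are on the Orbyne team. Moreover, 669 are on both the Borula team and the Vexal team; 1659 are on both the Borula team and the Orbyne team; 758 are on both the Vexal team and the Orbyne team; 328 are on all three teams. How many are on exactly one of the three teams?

3272

By inclusion–exclusion (exactly-one form):
N(exactly one) = 3028 + 1709 + 3723 − 2·669 − 2·1659 − 2·758 + 3·328 = 3272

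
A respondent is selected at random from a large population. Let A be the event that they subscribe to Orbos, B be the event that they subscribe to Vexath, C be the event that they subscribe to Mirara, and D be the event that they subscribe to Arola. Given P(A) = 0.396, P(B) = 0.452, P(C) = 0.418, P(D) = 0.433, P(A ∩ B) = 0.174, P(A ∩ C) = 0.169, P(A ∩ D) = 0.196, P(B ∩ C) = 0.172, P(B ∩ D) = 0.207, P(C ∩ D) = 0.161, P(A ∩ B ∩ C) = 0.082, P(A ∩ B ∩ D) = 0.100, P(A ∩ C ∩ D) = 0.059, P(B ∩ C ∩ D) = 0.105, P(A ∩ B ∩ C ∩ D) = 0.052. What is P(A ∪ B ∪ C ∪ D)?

0.914

Apply inclusion-exclusion:
P(A ∪ B ∪ C ∪ D) = 0.396 + 0.452 + 0.418 + 0.433 − 0.174 − 0.169 − 0.196 − 0.172 − 0.207 − 0.161 + 0.082 + 0.100 + 0.059 + 0.105 − 0.052 = 0.914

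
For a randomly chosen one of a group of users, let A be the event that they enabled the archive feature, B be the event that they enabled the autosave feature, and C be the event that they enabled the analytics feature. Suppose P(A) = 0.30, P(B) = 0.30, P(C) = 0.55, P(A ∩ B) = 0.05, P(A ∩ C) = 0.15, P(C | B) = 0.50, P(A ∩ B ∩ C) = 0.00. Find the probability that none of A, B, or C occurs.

P(B ∩ C) = P(B)·P(C|B) = 0.30 × 0.50 = 0.15
P(A ∪ B ∪ C) = 0.30 + 0.30 + 0.55 − 0.05 − 0.15 − 0.15 + 0.00 = 0.80
P(none) = 1 − 0.80 = 0.20

0.20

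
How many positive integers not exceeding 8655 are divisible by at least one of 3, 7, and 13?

4089

⌊8655/3⌋ + ⌊8655/7⌋ + ⌊8655/13⌋ − ⌊8655/21⌋ − ⌊8655/39⌋ − ⌊8655/91⌋ + ⌊8655/273⌋ = 2885 + 1236 + 665 − 412 − 221 − 95 + 31 = 4089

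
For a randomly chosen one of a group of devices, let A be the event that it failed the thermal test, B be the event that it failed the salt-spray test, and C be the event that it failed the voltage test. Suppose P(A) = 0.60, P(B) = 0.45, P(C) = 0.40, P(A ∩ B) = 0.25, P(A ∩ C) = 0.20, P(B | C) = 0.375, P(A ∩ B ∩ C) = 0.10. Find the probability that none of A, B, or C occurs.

0.05

P(B ∩ C) = P(C)·P(B|C) = 0.40 × 0.375 = 0.15
P(A ∪ B ∪ C) = 0.60 + 0.45 + 0.40 − 0.25 − 0.20 − 0.15 + 0.10 = 0.95
P(none) = 1 − 0.95 = 0.05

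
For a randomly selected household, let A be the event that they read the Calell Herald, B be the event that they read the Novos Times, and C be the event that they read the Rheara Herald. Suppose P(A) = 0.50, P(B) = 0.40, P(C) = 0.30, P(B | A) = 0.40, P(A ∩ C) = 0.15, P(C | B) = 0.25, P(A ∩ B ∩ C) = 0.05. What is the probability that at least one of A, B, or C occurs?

0.80

P(A ∩ B) = P(A)·P(B|A) = 0.50 × 0.40 = 0.20
P(B ∩ C) = P(B)·P(C|B) = 0.40 × 0.25 = 0.10
Inclusion–exclusion gives
P(A ∪ B ∪ C) = 0.50 + 0.40 + 0.30 − 0.20 − 0.15 − 0.10 + 0.05 = 0.80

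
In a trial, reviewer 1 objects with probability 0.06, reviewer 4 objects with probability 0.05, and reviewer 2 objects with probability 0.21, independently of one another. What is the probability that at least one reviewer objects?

0.29453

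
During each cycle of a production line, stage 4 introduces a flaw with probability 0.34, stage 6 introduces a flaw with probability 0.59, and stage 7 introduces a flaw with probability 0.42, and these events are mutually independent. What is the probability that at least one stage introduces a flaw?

0.843052

Since the events are independent, P(none) is the product of the individual non-occurrence probabilities.
P(none) = (1 − 0.34) × (1 − 0.59) × (1 − 0.42) = 0.66 × 0.41 × 0.58 = 0.156948
P(at least one) = 1 − 0.156948 = 0.843052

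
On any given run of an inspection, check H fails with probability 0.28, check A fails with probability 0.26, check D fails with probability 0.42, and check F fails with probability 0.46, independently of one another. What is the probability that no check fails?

0.16687296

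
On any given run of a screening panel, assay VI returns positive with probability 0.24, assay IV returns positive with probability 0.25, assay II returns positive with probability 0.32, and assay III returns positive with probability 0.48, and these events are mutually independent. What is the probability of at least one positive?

P(none) = (1 − 0.24) × (1 − 0.25) × (1 − 0.32) × (1 − 0.48) = 0.76 × 0.75 × 0.68 × 0.52 = 0.201552
P(at least one) = 1 − 0.201552 = 0.798448

0.798448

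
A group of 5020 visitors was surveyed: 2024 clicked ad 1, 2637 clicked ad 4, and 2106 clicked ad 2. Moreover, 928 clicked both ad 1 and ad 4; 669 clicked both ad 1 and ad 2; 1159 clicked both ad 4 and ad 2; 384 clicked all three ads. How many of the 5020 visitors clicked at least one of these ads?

4395

|at least one| = 2024 + 2637 + 2106 − 928 − 669 − 1159 + 384 = 4395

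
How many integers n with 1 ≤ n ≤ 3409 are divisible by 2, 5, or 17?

2125

Using inclusion–exclusion:
1704 + 681 + 200 − 340 − 100 − 40 + 20 = 2125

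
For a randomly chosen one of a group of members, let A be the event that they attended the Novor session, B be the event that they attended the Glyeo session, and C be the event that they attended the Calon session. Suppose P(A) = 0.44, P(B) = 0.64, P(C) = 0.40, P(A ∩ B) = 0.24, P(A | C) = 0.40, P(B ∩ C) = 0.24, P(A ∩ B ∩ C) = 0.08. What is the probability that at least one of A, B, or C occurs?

0.92

P(A ∩ C) = P(C)·P(A|C) = 0.40 × 0.40 = 0.16
P(A ∪ B ∪ C) = 0.44 + 0.64 + 0.40 − 0.24 − 0.16 − 0.24 + 0.08 = 0.92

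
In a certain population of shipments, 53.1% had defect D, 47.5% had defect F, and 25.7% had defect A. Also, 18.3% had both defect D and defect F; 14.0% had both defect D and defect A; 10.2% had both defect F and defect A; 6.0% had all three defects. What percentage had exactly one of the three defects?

59.3%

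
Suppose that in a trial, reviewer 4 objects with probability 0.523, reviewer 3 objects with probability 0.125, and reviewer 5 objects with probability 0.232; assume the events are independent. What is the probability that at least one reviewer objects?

0.679456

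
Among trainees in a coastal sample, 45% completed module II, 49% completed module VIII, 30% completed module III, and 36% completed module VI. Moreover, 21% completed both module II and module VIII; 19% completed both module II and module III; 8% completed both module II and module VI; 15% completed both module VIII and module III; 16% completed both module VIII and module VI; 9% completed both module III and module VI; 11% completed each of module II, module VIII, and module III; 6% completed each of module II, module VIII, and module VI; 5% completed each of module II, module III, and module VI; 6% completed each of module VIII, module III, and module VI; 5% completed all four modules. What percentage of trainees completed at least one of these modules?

P(union) = 45 + 49 + 30 + 36 − 21 − 19 − 8 − 15 − 16 − 9 + 11 + 6 + 5 + 6 − 5 = 95%

95%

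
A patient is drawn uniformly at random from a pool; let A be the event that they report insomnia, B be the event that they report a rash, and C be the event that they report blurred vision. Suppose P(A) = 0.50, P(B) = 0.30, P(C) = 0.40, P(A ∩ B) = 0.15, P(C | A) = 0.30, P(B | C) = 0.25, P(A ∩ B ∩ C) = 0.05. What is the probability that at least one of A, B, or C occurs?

0.85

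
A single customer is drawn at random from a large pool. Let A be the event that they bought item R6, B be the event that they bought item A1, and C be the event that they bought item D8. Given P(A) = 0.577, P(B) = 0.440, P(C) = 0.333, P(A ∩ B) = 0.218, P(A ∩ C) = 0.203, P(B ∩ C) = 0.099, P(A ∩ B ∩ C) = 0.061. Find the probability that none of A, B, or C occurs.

By inclusion-exclusion,
P(A ∪ B ∪ C) = 0.577 + 0.440 + 0.333 − 0.218 − 0.203 − 0.099 + 0.061 = 0.891
P(none) = 1 − 0.891 = 0.109

0.109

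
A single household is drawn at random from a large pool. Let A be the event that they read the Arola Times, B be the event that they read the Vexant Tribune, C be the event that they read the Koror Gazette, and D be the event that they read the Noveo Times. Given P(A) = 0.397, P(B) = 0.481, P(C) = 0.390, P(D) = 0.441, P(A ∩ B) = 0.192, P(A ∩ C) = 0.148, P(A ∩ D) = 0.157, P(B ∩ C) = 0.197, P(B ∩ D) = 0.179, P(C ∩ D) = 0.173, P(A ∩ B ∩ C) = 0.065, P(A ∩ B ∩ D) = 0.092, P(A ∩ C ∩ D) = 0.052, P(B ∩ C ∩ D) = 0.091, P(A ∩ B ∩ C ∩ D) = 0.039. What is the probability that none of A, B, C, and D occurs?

By inclusion-exclusion,
P(A ∪ B ∪ C ∪ D) = 0.397 + 0.481 + 0.390 + 0.441 − 0.192 − 0.148 − 0.157 − 0.197 − 0.179 − 0.173 + 0.065 + 0.092 + 0.052 + 0.091 − 0.039 = 0.924
P(none) = 1 − 0.924 = 0.076

0.076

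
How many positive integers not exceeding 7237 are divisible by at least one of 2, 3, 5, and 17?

floor(7237/2) + floor(7237/3) + floor(7237/5) + floor(7237/17) − floor(7237/6) − floor(7237/10) − floor(7237/34) − floor(7237/15) − floor(7237/51) − floor(7237/85) + floor(7237/30) + floor(7237/102) + floor(7237/170) + floor(7237/255) − floor(7237/510) = 3618 + 2412 + 1447 + 425 − 1206 − 723 − 212 − 482 − 141 − 85 + 241 + 70 + 42 + 28 − 14 = 5420

5420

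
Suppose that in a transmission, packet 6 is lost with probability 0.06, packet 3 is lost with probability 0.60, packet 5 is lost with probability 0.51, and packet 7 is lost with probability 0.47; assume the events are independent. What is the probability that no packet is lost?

P(none) = (1 − 0.06) × (1 − 0.60) × (1 − 0.51) × (1 − 0.47) = 0.94 × 0.40 × 0.49 × 0.53 = 0.0976472

0.0976472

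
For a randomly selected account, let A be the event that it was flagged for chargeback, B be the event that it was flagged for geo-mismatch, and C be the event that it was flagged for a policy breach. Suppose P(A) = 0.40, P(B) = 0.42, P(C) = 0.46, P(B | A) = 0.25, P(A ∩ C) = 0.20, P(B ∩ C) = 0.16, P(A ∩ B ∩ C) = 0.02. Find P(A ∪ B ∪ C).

0.84

P(A ∩ B) = P(A)·P(B|A) = 0.40 × 0.25 = 0.10
By inclusion-exclusion,
P(A ∪ B ∪ C) = 0.40 + 0.42 + 0.46 − 0.10 − 0.20 − 0.16 + 0.02 = 0.84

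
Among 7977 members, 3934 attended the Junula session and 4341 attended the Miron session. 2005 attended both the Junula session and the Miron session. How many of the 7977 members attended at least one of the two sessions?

6270

Apply inclusion-exclusion:
|at least one| = 3934 + 4341 − 2005 = 6270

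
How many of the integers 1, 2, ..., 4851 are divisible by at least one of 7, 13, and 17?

Apply inclusion-exclusion:
floor(4851/7) + floor(4851/13) + floor(4851/17) − floor(4851/91) − floor(4851/119) − floor(4851/221) + floor(4851/1547) = 693 + 373 + 285 − 53 − 40 − 21 + 3 = 1240

1240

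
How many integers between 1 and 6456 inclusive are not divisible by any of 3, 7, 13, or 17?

2152 + 922 + 496 + 379 − 307 − 165 − 126 − 70 − 54 − 29 + 23 + 18 + 9 + 4 − 1 = 3251
6456 − 3251 = 3205

3205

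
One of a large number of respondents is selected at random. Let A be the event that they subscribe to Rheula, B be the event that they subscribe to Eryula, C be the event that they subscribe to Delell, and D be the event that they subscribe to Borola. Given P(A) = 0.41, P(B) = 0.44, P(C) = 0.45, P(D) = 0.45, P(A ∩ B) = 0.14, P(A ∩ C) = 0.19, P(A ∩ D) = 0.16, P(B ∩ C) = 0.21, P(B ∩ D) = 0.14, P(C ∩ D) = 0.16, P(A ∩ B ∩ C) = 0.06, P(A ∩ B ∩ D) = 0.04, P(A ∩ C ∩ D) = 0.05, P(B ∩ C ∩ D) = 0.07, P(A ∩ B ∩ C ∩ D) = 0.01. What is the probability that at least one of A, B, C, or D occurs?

By inclusion-exclusion,
P(A ∪ B ∪ C ∪ D) = 0.41 + 0.44 + 0.45 + 0.45 − 0.14 − 0.19 − 0.16 − 0.21 − 0.14 − 0.16 + 0.06 + 0.04 + 0.05 + 0.07 − 0.01 = 0.96

0.96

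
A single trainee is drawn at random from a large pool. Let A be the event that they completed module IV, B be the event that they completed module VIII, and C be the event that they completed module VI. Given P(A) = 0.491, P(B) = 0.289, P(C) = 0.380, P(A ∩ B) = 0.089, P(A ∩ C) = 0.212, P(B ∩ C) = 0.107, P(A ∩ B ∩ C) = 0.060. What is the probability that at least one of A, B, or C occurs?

Inclusion–exclusion gives
P(A ∪ B ∪ C) = 0.491 + 0.289 + 0.380 − 0.089 − 0.212 − 0.107 + 0.060 = 0.812

0.812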